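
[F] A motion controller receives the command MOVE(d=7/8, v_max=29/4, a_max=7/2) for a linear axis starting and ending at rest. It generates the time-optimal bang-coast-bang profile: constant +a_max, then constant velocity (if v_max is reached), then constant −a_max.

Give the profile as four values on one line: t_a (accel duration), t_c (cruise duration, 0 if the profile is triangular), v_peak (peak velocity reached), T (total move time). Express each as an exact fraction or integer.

t_a=1/2 t_c=0 v_peak=7/4 T=1

v_max²/a_max = (29/4)²/(7/2) = 841/56
7/8 < 841/56 so t_c = 0
v_peak = √(7/8·7/2) = √(49/16) = 7/4
t_a = (7/4)/(7/2) = 1/2; t_c = 0
T = 2·1/2 = 1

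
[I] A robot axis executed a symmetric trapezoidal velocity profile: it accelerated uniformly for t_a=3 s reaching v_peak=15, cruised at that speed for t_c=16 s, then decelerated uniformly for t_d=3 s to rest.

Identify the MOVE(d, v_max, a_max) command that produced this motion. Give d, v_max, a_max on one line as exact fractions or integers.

a_max = 15/3 = 5
d_a = ½·15·3 = 45/2; d_c = 15·16 = 240
d = 2·45/2 + 240 = 285
t_c = 16 > 0 so v_max = 15

d=285 v_max=15 a_max=5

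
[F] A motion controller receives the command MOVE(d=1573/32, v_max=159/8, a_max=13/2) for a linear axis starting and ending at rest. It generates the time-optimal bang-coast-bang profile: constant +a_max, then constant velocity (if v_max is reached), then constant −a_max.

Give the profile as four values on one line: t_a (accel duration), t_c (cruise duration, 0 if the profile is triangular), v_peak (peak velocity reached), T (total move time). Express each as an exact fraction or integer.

t_a=11/4 t_c=0 v_peak=143/8 T=11/2

v_max²/a_max = (159/8)²/(13/2) = 25281/416
1573/32 < 25281/416 so t_c = 0
v_peak = √(1573/32·13/2) = √(20449/64) = 143/8
t_a = (143/8)/(13/2) = 11/4; t_c = 0
T = 2·11/4 = 11/2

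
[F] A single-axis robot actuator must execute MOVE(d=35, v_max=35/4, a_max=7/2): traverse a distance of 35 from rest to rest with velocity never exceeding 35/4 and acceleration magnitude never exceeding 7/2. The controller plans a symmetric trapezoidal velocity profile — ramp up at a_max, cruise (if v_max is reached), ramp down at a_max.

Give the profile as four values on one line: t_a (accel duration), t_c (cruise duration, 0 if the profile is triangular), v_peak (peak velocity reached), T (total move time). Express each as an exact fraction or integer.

t_a=5/2 t_c=3/2 v_peak=35/4 T=13/2

v_max²/a_max = (35/4)²/(7/2) = 175/8
35 ≥ 175/8 so v_max reached
t_a = (35/4)/(7/2) = 5/2; v_peak = 35/4
d_cruise = 35 − 175/8 = 105/8; t_c = (105/8)/(35/4) = 3/2
T = 2·5/2 + 3/2 = 13/2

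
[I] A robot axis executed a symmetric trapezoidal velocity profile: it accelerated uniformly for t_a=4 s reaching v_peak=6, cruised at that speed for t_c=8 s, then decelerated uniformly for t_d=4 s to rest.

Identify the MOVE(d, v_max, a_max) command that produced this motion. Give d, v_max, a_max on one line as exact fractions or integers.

a_max = 6/4 = 3/2
d_a = ½·6·4 = 12; d_c = 6·8 = 48
d = 2·12 + 48 = 72
t_c = 8 > 0 ⇒ limit active, v_max = 6

d=72 v_max=6 a_max=3/2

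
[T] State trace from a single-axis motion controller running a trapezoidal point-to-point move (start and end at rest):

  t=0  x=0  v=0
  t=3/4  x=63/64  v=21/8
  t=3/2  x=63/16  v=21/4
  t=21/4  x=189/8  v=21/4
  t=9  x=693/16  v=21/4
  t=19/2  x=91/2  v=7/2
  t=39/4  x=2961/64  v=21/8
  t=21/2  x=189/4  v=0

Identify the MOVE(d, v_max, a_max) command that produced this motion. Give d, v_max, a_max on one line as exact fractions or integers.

final state: t=21/2, x=189/4, v=0 → d = 189/4
a_max = (21/8−0)/(3/4−0) = 7/2
max v = 21/4 over t∈[3/2,9] → v_max = 21/4
check: 21/4·(3/2+15/2) = 189/4 ✓

d=189/4 v_max=21/4 a_max=7/2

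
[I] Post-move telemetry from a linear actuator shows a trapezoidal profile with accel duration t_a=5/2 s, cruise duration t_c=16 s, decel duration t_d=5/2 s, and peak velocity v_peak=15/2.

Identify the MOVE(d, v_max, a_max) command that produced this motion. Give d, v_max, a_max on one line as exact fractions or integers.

d=555/4 v_max=15/2 a_max=3

a_max = (15/2)/(5/2) = 3
d_a = ½·15/2·5/2 = 75/8; d_c = 15/2·16 = 120
d = 2·75/8 + 120 = 555/4
t_c = 16 > 0 so v_max = 15/2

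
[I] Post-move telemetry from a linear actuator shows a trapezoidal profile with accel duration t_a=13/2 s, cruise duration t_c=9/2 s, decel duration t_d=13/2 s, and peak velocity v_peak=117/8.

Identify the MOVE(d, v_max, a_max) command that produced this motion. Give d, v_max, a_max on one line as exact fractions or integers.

a_max = (117/8)/(13/2) = 9/4
d_a = ½·117/8·13/2 = 1521/32; d_c = 117/8·9/2 = 1053/16
d = 2·1521/32 + 1053/16 = 1287/8
t_c = 9/2 > 0 → v_max = v_peak = 117/8

d=1287/8 v_max=117/8 a_max=9/4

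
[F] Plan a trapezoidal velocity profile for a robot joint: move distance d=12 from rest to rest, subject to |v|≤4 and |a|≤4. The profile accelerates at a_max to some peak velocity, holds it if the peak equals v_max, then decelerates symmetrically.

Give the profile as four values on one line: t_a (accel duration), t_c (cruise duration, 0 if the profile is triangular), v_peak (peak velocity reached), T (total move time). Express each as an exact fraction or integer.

vₘ²/aₘ = 4²/4 = 4
12 ≥ 4 ⇒ cruise phase
t_a = 4/4 = 1; v_peak = 4
d_cruise = 12 − 4 = 8; t_c = 8/4 = 2
T = 2·1 + 2 = 4

t_a=1 t_c=2 v_peak=4 T=4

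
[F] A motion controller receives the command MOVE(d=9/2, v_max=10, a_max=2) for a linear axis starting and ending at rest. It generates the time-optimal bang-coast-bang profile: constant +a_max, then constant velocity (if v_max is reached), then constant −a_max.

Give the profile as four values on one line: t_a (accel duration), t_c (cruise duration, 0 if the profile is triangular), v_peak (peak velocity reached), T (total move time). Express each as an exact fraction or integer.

t_a=3/2 t_c=0 v_peak=3 T=3

v_max²/a_max = 10²/2 = 50
9/2 < 50 so t_c = 0
v_peak = √(9/2·2) = √9 = 3
t_a = 3/2; t_c = 0
T = 2·3/2 = 3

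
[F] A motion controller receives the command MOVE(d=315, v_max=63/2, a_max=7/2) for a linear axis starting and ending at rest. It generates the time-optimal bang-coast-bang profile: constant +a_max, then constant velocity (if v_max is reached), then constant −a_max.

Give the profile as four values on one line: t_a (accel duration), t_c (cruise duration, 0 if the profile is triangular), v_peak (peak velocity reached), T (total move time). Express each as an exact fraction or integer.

t_a=9 t_c=1 v_peak=63/2 T=19

vₘ²/aₘ = (63/2)²/(7/2) = 567/2
315 ≥ 567/2 so v_max reached
t_a = (63/2)/(7/2) = 9; v_peak = 63/2
d_cruise = 315 − 567/2 = 63/2; t_c = (63/2)/(63/2) = 1
T = 2·9 + 1 = 19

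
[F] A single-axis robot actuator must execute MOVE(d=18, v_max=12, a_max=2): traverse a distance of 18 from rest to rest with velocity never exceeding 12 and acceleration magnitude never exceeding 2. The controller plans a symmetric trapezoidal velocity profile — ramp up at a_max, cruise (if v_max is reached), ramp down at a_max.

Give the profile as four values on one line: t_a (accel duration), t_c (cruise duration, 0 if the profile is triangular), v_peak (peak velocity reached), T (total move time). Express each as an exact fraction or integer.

(v_max)²/a_max = 12²/2 = 72
18 < 72 → triangular
v_peak = √(18·2) = √36 = 6
t_a = 6/2 = 3; t_c = 0
T = 2·3 = 6

t_a=3 t_c=0 v_peak=6 T=6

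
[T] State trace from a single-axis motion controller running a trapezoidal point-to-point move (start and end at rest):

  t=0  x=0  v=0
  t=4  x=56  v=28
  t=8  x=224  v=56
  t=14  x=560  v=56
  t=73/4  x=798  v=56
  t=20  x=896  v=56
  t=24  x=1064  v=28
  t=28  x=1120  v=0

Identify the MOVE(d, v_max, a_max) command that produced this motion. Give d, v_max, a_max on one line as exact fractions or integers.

final state: t=28, x=1120, v=0 → d = 1120
a_max = (28−0)/(4−0) = 7
max v = 56 over t∈[8,20] → v_max = 56
check: 56·(8+12) = 1120 ✓

d=1120 v_max=56 a_max=7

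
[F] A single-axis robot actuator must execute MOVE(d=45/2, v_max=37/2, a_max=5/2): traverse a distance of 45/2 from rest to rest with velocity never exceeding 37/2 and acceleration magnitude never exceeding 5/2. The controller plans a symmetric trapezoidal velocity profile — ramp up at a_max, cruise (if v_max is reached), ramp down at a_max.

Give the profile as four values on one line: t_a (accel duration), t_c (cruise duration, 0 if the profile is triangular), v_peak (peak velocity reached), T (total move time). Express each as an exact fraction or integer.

v_max²/a_max = (37/2)²/(5/2) = 1369/10
45/2 < 1369/10 ⇒ no cruise
v_peak = √(45/2·5/2) = √(225/4) = 15/2
t_a = (15/2)/(5/2) = 3; t_c = 0
T = 2·3 = 6

t_a=3 t_c=0 v_peak=15/2 T=6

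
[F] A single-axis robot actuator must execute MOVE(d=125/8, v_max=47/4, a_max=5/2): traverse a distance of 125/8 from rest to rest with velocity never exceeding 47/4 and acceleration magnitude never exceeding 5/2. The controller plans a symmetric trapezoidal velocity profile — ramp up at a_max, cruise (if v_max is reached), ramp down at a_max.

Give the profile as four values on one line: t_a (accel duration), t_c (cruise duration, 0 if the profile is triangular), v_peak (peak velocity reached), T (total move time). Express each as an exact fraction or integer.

(v_max)²/a_max = (47/4)²/(5/2) = 2209/40
125/8 < 2209/40 → triangular
v_peak = √(125/8·5/2) = √(625/16) = 25/4
t_a = (25/4)/(5/2) = 5/2; t_c = 0
T = 2·5/2 = 5

t_a=5/2 t_c=0 v_peak=25/4 T=5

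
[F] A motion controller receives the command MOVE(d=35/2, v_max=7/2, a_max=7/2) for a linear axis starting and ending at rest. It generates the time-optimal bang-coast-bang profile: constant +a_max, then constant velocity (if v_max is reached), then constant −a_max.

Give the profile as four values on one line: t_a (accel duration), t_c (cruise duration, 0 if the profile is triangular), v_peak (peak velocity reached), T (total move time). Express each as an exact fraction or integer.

t_a=1 t_c=4 v_peak=7/2 T=6

vₘ²/aₘ = (7/2)²/(7/2) = 7/2
35/2 ≥ 7/2 → trapezoidal
t_a = (7/2)/(7/2) = 1; v_peak = 7/2
d_cruise = 35/2 − 7/2 = 14; t_c = 14/(7/2) = 4
T = 2·1 + 4 = 6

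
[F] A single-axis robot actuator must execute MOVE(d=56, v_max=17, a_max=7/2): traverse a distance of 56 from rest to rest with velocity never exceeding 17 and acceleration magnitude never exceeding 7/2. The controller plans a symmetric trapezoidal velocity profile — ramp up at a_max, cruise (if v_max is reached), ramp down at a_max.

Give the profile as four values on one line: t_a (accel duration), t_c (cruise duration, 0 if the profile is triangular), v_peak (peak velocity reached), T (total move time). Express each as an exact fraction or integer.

t_a=4 t_c=0 v_peak=14 T=8

(v_max)²/a_max = 17²/(7/2) = 578/7
56 < 578/7 ⇒ no cruise
v_peak = √(56·7/2) = √196 = 14
t_a = 14/(7/2) = 4; t_c = 0
T = 2·4 = 8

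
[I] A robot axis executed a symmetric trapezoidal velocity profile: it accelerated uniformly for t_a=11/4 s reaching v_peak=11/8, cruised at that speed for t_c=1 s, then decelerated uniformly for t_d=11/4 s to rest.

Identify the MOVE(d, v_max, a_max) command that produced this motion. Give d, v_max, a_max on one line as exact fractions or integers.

a_max = (11/8)/(11/4) = 1/2
d_a = ½·11/8·11/4 = 121/64; d_c = 11/8·1 = 11/8
d = 2·121/64 + 11/8 = 165/32
t_c = 1 > 0 so v_max = 11/8

d=165/32 v_max=11/8 a_max=1/2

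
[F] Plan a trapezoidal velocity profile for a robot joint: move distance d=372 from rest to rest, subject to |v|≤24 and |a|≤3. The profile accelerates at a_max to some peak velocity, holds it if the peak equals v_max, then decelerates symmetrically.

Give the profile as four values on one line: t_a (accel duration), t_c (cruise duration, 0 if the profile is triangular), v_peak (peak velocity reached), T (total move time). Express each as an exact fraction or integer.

v_max²/a_max = 24²/3 = 192
372 ≥ 192 ⇒ cruise phase
t_a = 24/3 = 8; v_peak = 24
d_cruise = 372 − 192 = 180; t_c = 180/24 = 15/2
T = 2·8 + 15/2 = 47/2

t_a=8 t_c=15/2 v_peak=24 T=47/2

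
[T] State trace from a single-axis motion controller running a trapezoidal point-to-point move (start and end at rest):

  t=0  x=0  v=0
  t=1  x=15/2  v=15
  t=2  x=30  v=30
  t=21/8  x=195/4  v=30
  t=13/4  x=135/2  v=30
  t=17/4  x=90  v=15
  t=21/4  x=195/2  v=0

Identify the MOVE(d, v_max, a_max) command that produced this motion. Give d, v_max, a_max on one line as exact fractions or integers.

final state: t=21/4, x=195/2, v=0 → d = 195/2
a_max = (15−0)/(1−0) = 15
max v = 30 over t∈[2,13/4] → v_max = 30
check: 30·(2+5/4) = 195/2 ✓

d=195/2 v_max=30 a_max=15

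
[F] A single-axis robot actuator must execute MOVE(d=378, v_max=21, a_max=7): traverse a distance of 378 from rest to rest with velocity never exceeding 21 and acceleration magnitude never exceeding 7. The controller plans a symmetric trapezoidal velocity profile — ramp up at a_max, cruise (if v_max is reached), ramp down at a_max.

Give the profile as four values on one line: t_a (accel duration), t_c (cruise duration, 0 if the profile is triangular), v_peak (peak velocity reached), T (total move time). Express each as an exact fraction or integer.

t_a=3 t_c=15 v_peak=21 T=21

(v_max)²/a_max = 21²/7 = 63
378 ≥ 63 → trapezoidal
t_a = 21/7 = 3; v_peak = 21
d_cruise = 378 − 63 = 315; t_c = 315/21 = 15
T = 2·3 + 15 = 21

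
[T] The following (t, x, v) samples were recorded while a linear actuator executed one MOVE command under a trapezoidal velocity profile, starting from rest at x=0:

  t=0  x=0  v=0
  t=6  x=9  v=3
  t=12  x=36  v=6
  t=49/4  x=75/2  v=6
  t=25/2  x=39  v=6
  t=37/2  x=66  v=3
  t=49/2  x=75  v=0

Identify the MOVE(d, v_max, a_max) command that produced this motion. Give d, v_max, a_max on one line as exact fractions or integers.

final state: t=49/2, x=75, v=0 → d = 75
a_max = (3−0)/(6−0) = 1/2
max v = 6 over t∈[12,25/2] → v_max = 6
check: 6·(12+1/2) = 75 ✓

d=75 v_max=6 a_max=1/2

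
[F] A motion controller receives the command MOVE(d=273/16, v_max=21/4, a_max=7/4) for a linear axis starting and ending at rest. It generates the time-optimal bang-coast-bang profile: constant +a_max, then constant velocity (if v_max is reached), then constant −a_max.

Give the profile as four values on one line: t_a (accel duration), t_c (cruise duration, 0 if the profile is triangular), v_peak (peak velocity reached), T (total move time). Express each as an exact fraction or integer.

t_a=3 t_c=1/4 v_peak=21/4 T=25/4

vₘ²/aₘ = (21/4)²/(7/4) = 63/4
273/16 ≥ 63/4 so v_max reached
t_a = (21/4)/(7/4) = 3; v_peak = 21/4
d_cruise = 273/16 − 63/4 = 21/16; t_c = (21/16)/(21/4) = 1/4
T = 2·3 + 1/4 = 25/4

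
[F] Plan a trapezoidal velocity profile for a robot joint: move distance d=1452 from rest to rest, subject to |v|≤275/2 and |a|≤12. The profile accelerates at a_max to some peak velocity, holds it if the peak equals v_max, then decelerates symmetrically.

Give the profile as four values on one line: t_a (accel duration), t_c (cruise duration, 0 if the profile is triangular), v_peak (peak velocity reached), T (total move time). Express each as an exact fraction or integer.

v_max²/a_max = (275/2)²/12 = 75625/48
1452 < 75625/48 so t_c = 0
v_peak = √(1452·12) = √17424 = 132
t_a = 132/12 = 11; t_c = 0
T = 2·11 = 22

t_a=11 t_c=0 v_peak=132 T=22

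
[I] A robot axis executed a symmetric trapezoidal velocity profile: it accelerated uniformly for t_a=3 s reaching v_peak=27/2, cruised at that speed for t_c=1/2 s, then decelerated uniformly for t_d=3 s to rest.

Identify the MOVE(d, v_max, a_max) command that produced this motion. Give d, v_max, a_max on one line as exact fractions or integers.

a_max = (27/2)/3 = 9/2
d_a = ½·27/2·3 = 81/4; d_c = 27/2·1/2 = 27/4
d = 2·81/4 + 27/4 = 189/4
t_c = 1/2 > 0 → v_max = v_peak = 27/2

d=189/4 v_max=27/2 a_max=9/2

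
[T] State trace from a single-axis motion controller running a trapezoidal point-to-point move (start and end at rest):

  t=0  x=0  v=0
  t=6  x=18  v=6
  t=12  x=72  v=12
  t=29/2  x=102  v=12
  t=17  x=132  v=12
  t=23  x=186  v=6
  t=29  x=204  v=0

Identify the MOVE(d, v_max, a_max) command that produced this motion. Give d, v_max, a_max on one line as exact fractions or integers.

d=204 v_max=12 a_max=1

final state: t=29, x=204, v=0 → d = 204
a_max = (6−0)/(6−0) = 1
max v = 12 over t∈[12,17] → v_max = 12
check: 12·(12+5) = 204 ✓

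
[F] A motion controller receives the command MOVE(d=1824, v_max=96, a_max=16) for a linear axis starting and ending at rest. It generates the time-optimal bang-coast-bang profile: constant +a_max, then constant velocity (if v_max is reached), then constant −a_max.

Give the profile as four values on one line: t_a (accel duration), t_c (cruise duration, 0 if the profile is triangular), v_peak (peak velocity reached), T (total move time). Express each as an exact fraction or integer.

vₘ²/aₘ = 96²/16 = 576
1824 ≥ 576 so v_max reached
t_a = 96/16 = 6; v_peak = 96
d_cruise = 1824 − 576 = 1248; t_c = 1248/96 = 13
T = 2·6 + 13 = 25

t_a=6 t_c=13 v_peak=96 T=25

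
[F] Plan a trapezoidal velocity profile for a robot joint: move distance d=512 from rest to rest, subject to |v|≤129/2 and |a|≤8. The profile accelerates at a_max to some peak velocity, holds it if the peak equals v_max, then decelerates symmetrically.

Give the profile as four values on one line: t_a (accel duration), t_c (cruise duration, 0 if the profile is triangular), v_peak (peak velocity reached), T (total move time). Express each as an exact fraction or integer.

t_a=8 t_c=0 v_peak=64 T=16

(v_max)²/a_max = (129/2)²/8 = 16641/32
512 < 16641/32 so t_c = 0
v_peak = √(512·8) = √4096 = 64
t_a = 64/8 = 8; t_c = 0
T = 2·8 = 16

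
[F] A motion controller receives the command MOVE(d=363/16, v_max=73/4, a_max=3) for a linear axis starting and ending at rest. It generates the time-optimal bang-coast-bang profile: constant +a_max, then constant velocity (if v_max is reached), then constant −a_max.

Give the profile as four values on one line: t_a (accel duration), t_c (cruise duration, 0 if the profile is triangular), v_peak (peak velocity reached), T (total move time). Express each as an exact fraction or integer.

t_a=11/4 t_c=0 v_peak=33/4 T=11/2

vₘ²/aₘ = (73/4)²/3 = 5329/48
363/16 < 5329/48 → triangular
v_peak = √(363/16·3) = √(1089/16) = 33/4
t_a = (33/4)/3 = 11/4; t_c = 0
T = 2·11/4 = 11/2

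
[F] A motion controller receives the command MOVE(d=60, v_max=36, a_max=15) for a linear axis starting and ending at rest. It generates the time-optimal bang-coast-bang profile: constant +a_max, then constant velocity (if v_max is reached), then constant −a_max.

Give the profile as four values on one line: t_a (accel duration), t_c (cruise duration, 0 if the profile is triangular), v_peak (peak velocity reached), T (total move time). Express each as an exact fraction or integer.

t_a=2 t_c=0 v_peak=30 T=4

vₘ²/aₘ = 36²/15 = 432/5
60 < 432/5 ⇒ no cruise
v_peak = √(60·15) = √900 = 30
t_a = 30/15 = 2; t_c = 0
T = 2·2 = 4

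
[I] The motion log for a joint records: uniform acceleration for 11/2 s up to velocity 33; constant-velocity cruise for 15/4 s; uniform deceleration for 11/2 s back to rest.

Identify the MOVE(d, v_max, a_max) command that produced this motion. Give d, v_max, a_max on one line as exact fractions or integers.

a_max = 33/(11/2) = 6
d_a = ½·33·11/2 = 363/4; d_c = 33·15/4 = 495/4
d = 2·363/4 + 495/4 = 1221/4
t_c = 15/4 > 0 so v_max = 33

d=1221/4 v_max=33 a_max=6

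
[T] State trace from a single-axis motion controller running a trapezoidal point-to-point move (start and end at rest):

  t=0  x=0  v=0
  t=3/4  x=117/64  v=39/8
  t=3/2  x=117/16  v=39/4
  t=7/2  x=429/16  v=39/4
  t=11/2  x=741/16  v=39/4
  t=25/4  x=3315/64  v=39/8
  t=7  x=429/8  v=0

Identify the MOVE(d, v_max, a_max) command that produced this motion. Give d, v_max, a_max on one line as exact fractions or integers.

d=429/8 v_max=39/4 a_max=13/2

final state: t=7, x=429/8, v=0 → d = 429/8
a_max = (39/8−0)/(3/4−0) = 13/2
max v = 39/4 over t∈[3/2,11/2] → v_max = 39/4
check: 39/4·(3/2+4) = 429/8 ✓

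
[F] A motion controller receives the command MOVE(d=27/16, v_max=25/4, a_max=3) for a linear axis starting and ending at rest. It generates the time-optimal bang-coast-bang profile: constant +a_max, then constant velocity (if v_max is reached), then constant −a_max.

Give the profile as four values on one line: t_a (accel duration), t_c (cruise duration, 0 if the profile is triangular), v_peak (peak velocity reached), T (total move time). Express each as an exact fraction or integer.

t_a=3/4 t_c=0 v_peak=9/4 T=3/2

(v_max)²/a_max = (25/4)²/3 = 625/48
27/16 < 625/48 so t_c = 0
v_peak = √(27/16·3) = √(81/16) = 9/4
t_a = (9/4)/3 = 3/4; t_c = 0
T = 2·3/4 = 3/2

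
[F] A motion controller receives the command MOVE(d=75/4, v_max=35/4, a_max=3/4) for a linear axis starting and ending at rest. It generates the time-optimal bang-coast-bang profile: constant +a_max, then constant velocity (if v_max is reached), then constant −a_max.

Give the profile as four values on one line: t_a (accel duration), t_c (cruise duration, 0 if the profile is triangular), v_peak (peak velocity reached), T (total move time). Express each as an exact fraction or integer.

t_a=5 t_c=0 v_peak=15/4 T=10

v_max²/a_max = (35/4)²/(3/4) = 1225/12
75/4 < 1225/12 ⇒ no cruise
v_peak = √(75/4·3/4) = √(225/16) = 15/4
t_a = (15/4)/(3/4) = 5; t_c = 0
T = 2·5 = 10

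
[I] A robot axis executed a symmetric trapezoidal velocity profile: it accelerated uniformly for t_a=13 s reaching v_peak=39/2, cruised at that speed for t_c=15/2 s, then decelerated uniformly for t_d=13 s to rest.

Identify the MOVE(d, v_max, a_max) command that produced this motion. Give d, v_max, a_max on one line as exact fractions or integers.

a_max = (39/2)/13 = 3/2
d_a = ½·39/2·13 = 507/4; d_c = 39/2·15/2 = 585/4
d = 2·507/4 + 585/4 = 1599/4
t_c = 15/2 > 0 ⇒ limit active, v_max = 39/2

d=1599/4 v_max=39/2 a_max=3/2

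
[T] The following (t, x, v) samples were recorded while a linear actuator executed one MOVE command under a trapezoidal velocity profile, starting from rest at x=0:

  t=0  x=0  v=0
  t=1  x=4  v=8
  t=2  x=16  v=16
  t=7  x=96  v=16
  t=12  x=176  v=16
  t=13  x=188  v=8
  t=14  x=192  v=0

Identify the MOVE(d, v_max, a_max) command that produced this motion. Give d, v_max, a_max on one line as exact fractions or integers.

d=192 v_max=16 a_max=8

final state: t=14, x=192, v=0 → d = 192
a_max = (8−0)/(1−0) = 8
max v = 16 over t∈[2,12] → v_max = 16
check: 16·(2+10) = 192 ✓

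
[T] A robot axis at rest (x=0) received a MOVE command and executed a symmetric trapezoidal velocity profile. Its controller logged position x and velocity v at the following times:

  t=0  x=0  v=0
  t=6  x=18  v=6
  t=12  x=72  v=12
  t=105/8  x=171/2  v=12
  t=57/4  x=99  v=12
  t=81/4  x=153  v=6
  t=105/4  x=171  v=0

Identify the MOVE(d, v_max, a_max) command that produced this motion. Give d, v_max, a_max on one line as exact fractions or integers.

d=171 v_max=12 a_max=1

final state: t=105/4, x=171, v=0 → d = 171
a_max = (6−0)/(6−0) = 1
max v = 12 over t∈[12,57/4] → v_max = 12
check: 12·(12+9/4) = 171 ✓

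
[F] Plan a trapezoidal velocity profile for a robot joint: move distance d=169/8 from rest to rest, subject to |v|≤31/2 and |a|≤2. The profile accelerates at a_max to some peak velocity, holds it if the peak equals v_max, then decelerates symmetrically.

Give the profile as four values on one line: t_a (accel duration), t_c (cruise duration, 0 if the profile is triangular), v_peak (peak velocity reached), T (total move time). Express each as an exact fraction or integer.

t_a=13/4 t_c=0 v_peak=13/2 T=13/2

(v_max)²/a_max = (31/2)²/2 = 961/8
169/8 < 961/8 so t_c = 0
v_peak = √(169/8·2) = √(169/4) = 13/2
t_a = (13/2)/2 = 13/4; t_c = 0
T = 2·13/4 = 13/2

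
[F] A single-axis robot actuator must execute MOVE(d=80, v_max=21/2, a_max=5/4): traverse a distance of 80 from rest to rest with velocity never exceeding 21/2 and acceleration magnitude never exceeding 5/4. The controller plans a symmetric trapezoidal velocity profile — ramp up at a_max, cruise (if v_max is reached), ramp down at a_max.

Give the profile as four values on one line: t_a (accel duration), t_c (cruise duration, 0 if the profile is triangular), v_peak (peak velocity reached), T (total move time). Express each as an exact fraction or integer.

t_a=8 t_c=0 v_peak=10 T=16

vₘ²/aₘ = (21/2)²/(5/4) = 441/5
80 < 441/5 so t_c = 0
v_peak = √(80·5/4) = √100 = 10
t_a = 10/(5/4) = 8; t_c = 0
T = 2·8 = 16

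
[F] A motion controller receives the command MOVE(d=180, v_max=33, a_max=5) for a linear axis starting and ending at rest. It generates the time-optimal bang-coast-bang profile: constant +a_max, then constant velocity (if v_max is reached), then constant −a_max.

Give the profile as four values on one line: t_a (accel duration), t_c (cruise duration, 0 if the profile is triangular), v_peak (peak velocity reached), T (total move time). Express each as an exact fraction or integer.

t_a=6 t_c=0 v_peak=30 T=12

v_max²/a_max = 33²/5 = 1089/5
180 < 1089/5 so t_c = 0
v_peak = √(180·5) = √900 = 30
t_a = 30/5 = 6; t_c = 0
T = 2·6 = 12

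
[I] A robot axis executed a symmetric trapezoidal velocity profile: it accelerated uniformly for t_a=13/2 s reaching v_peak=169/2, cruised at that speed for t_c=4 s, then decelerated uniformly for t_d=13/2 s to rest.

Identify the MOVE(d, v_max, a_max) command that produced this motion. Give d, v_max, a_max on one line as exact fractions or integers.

a_max = (169/2)/(13/2) = 13
d_a = ½·169/2·13/2 = 2197/8; d_c = 169/2·4 = 338
d = 2·2197/8 + 338 = 3549/4
t_c = 4 > 0 ⇒ limit active, v_max = 169/2

d=3549/4 v_max=169/2 a_max=13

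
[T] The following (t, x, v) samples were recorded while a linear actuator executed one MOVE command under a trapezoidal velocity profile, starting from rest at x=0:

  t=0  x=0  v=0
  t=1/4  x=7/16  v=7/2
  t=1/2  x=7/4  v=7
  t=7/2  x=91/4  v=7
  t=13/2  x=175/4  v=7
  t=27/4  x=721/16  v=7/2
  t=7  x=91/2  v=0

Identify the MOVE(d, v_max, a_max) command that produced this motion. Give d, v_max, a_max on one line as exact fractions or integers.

final state: t=7, x=91/2, v=0 → d = 91/2
a_max = (7/2−0)/(1/4−0) = 14
max v = 7 over t∈[1/2,13/2] → v_max = 7
check: 7·(1/2+6) = 91/2 ✓

d=91/2 v_max=7 a_max=14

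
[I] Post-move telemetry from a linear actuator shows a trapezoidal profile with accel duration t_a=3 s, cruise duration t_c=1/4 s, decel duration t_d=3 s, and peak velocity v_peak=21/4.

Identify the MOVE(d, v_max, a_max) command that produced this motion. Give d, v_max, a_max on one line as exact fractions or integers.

a_max = (21/4)/3 = 7/4
d_a = ½·21/4·3 = 63/8; d_c = 21/4·1/4 = 21/16
d = 2·63/8 + 21/16 = 273/16
t_c = 1/4 > 0 so v_max = 21/4

d=273/16 v_max=21/4 a_max=7/4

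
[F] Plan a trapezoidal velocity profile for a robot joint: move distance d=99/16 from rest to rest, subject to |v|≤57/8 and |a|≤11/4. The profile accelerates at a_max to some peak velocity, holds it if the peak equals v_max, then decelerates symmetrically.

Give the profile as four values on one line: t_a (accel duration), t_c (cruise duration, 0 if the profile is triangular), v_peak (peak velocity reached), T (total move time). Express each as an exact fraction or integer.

(v_max)²/a_max = (57/8)²/(11/4) = 3249/176
99/16 < 3249/176 so t_c = 0
v_peak = √(99/16·11/4) = √(1089/64) = 33/8
t_a = (33/8)/(11/4) = 3/2; t_c = 0
T = 2·3/2 = 3

t_a=3/2 t_c=0 v_peak=33/8 T=3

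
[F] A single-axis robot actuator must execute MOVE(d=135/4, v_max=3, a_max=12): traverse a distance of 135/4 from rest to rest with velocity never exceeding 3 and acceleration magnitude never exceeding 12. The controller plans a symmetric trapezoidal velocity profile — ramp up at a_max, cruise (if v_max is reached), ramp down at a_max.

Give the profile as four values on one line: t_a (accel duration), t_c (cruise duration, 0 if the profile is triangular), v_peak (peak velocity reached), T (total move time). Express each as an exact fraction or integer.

(v_max)²/a_max = 3²/12 = 3/4
135/4 ≥ 3/4 ⇒ cruise phase
t_a = 3/12 = 1/4; v_peak = 3
d_cruise = 135/4 − 3/4 = 33; t_c = 33/3 = 11
T = 2·1/4 + 11 = 23/2

t_a=1/4 t_c=11 v_peak=3 T=23/2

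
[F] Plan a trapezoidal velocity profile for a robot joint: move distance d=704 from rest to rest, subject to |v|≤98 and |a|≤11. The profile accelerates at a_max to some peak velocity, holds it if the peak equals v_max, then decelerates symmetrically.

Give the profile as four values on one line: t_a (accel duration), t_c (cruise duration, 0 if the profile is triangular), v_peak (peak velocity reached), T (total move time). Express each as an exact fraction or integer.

t_a=8 t_c=0 v_peak=88 T=16

vₘ²/aₘ = 98²/11 = 9604/11
704 < 9604/11 → triangular
v_peak = √(704·11) = √7744 = 88
t_a = 88/11 = 8; t_c = 0
T = 2·8 = 16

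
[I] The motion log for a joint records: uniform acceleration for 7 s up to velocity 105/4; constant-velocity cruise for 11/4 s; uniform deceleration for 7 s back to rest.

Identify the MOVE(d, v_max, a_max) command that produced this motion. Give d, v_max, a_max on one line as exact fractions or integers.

d=4095/16 v_max=105/4 a_max=15/4

a_max = (105/4)/7 = 15/4
d_a = ½·105/4·7 = 735/8; d_c = 105/4·11/4 = 1155/16
d = 2·735/8 + 1155/16 = 4095/16
t_c = 11/4 > 0 so v_max = 105/4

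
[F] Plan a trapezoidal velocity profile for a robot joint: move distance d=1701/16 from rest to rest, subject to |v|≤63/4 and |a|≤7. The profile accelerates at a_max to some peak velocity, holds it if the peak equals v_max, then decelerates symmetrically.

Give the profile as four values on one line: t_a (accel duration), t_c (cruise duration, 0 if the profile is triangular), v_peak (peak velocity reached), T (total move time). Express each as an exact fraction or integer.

t_a=9/4 t_c=9/2 v_peak=63/4 T=9

vₘ²/aₘ = (63/4)²/7 = 567/16
1701/16 ≥ 567/16 ⇒ cruise phase
t_a = (63/4)/7 = 9/4; v_peak = 63/4
d_cruise = 1701/16 − 567/16 = 567/8; t_c = (567/8)/(63/4) = 9/2
T = 2·9/4 + 9/2 = 9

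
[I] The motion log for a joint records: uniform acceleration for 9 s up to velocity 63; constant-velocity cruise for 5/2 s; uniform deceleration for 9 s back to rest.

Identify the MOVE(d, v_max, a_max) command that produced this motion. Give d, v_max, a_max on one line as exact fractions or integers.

d=1449/2 v_max=63 a_max=7

a_max = 63/9 = 7
d_a = ½·63·9 = 567/2; d_c = 63·5/2 = 315/2
d = 2·567/2 + 315/2 = 1449/2
t_c = 5/2 > 0 → v_max = v_peak = 63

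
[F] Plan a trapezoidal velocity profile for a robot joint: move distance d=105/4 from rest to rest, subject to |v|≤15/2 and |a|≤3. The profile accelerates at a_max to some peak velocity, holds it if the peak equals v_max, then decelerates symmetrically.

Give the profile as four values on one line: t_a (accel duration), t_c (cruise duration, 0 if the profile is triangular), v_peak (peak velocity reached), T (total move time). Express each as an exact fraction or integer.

t_a=5/2 t_c=1 v_peak=15/2 T=6

(v_max)²/a_max = (15/2)²/3 = 75/4
105/4 ≥ 75/4 so v_max reached
t_a = (15/2)/3 = 5/2; v_peak = 15/2
d_cruise = 105/4 − 75/4 = 15/2; t_c = (15/2)/(15/2) = 1
T = 2·5/2 + 1 = 6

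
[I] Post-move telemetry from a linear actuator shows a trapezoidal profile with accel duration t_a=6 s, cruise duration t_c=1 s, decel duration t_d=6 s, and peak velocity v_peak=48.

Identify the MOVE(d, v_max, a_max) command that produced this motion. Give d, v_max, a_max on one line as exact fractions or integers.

d=336 v_max=48 a_max=8

a_max = 48/6 = 8
d_a = ½·48·6 = 144; d_c = 48·1 = 48
d = 2·144 + 48 = 336
t_c = 1 > 0 ⇒ limit active, v_max = 48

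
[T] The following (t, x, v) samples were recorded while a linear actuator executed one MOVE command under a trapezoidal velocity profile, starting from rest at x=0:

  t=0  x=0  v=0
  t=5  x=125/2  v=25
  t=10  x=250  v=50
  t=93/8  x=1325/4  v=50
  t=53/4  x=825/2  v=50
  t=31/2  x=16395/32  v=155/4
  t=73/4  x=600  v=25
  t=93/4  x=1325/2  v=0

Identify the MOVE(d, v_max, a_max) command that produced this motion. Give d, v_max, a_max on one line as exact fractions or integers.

final state: t=93/4, x=1325/2, v=0 → d = 1325/2
a_max = (25−0)/(5−0) = 5
max v = 50 over t∈[10,53/4] → v_max = 50
check: 50·(10+13/4) = 1325/2 ✓

d=1325/2 v_max=50 a_max=5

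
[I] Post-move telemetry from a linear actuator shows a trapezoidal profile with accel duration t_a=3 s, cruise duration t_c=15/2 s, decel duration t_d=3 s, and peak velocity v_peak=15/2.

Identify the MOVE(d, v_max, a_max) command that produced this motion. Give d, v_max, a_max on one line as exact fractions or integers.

d=315/4 v_max=15/2 a_max=5/2

a_max = (15/2)/3 = 5/2
d_a = ½·15/2·3 = 45/4; d_c = 15/2·15/2 = 225/4
d = 2·45/4 + 225/4 = 315/4
t_c = 15/2 > 0 → v_max = v_peak = 15/2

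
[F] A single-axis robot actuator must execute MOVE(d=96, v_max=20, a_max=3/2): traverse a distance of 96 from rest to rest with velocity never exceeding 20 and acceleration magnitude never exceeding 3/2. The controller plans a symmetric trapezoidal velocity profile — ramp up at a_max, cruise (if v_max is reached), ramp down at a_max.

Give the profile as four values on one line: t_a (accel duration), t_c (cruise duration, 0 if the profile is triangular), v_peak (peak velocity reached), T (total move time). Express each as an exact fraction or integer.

t_a=8 t_c=0 v_peak=12 T=16

v_max²/a_max = 20²/(3/2) = 800/3
96 < 800/3 → triangular
v_peak = √(96·3/2) = √144 = 12
t_a = 12/(3/2) = 8; t_c = 0
T = 2·8 = 16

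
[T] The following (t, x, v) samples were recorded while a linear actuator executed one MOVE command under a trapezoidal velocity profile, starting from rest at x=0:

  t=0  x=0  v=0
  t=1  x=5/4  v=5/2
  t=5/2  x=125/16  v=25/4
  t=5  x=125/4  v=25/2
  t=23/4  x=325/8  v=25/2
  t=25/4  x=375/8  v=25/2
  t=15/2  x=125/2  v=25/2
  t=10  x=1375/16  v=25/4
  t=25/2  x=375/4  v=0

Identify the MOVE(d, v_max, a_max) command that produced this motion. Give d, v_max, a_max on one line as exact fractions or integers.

final state: t=25/2, x=375/4, v=0 → d = 375/4
a_max = (5/2−0)/(1−0) = 5/2
max v = 25/2 over t∈[5,15/2] → v_max = 25/2
check: 25/2·(5+5/2) = 375/4 ✓

d=375/4 v_max=25/2 a_max=5/2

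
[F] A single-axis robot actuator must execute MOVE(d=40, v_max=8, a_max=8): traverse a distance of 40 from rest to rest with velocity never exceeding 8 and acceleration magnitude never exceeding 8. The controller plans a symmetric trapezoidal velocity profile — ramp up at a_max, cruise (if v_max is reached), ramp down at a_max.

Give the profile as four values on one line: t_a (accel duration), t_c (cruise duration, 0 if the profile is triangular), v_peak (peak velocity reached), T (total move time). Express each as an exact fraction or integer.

t_a=1 t_c=4 v_peak=8 T=6

(v_max)²/a_max = 8²/8 = 8
40 ≥ 8 so v_max reached
t_a = 8/8 = 1; v_peak = 8
d_cruise = 40 − 8 = 32; t_c = 32/8 = 4
T = 2·1 + 4 = 6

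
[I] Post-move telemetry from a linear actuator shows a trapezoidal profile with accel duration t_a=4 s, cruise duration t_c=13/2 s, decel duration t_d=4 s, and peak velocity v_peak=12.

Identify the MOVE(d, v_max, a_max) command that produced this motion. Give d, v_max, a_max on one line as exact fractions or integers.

d=126 v_max=12 a_max=3

a_max = 12/4 = 3
d_a = ½·12·4 = 24; d_c = 12·13/2 = 78
d = 2·24 + 78 = 126
t_c = 13/2 > 0 → v_max = v_peak = 12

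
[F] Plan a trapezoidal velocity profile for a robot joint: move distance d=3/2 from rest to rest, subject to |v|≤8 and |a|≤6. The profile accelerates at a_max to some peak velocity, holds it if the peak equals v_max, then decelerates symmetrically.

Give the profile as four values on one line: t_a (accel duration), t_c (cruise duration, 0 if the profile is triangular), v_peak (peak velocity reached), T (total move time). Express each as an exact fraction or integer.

(v_max)²/a_max = 8²/6 = 32/3
3/2 < 32/3 ⇒ no cruise
v_peak = √(3/2·6) = √9 = 3
t_a = 3/6 = 1/2; t_c = 0
T = 2·1/2 = 1

t_a=1/2 t_c=0 v_peak=3 T=1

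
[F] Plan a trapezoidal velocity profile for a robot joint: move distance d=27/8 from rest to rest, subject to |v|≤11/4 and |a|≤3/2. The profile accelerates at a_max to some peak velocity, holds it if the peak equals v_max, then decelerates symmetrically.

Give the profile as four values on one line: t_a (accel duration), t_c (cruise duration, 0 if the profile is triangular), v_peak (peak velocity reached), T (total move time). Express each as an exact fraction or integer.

v_max²/a_max = (11/4)²/(3/2) = 121/24
27/8 < 121/24 so t_c = 0
v_peak = √(27/8·3/2) = √(81/16) = 9/4
t_a = (9/4)/(3/2) = 3/2; t_c = 0
T = 2·3/2 = 3

t_a=3/2 t_c=0 v_peak=9/4 T=3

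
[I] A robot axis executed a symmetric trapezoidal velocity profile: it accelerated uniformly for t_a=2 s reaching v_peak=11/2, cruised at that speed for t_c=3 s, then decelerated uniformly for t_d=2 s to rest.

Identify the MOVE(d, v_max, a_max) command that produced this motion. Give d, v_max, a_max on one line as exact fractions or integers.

a_max = (11/2)/2 = 11/4
d_a = ½·11/2·2 = 11/2; d_c = 11/2·3 = 33/2
d = 2·11/2 + 33/2 = 55/2
t_c = 3 > 0 → v_max = v_peak = 11/2

d=55/2 v_max=11/2 a_max=11/4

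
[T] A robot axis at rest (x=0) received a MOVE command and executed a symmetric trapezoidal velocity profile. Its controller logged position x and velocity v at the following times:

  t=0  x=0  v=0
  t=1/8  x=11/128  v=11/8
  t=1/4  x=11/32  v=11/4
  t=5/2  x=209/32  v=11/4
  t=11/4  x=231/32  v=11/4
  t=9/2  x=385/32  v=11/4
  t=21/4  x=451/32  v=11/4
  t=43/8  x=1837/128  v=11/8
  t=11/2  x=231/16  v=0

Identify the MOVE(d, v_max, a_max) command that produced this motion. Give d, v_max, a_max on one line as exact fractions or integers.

final state: t=11/2, x=231/16, v=0 → d = 231/16
a_max = (11/8−0)/(1/8−0) = 11
max v = 11/4 over t∈[1/4,21/4] → v_max = 11/4
check: 11/4·(1/4+5) = 231/16 ✓

d=231/16 v_max=11/4 a_max=11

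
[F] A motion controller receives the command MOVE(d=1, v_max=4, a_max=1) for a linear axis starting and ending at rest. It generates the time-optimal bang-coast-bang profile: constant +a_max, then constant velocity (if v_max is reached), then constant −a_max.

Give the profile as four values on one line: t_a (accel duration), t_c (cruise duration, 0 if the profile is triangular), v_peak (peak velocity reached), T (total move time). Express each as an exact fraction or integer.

v_max²/a_max = 4²/1 = 16
1 < 16 so t_c = 0
v_peak = √(1·1) = √1 = 1
t_a = 1/1 = 1; t_c = 0
T = 2·1 = 2

t_a=1 t_c=0 v_peak=1 T=2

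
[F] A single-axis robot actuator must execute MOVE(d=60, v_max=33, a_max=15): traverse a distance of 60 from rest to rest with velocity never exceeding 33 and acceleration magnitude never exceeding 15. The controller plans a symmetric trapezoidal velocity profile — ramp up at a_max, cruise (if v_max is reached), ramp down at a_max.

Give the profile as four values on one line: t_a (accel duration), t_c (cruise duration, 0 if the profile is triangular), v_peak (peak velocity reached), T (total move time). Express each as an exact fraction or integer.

(v_max)²/a_max = 33²/15 = 363/5
60 < 363/5 ⇒ no cruise
v_peak = √(60·15) = √900 = 30
t_a = 30/15 = 2; t_c = 0
T = 2·2 = 4

t_a=2 t_c=0 v_peak=30 T=4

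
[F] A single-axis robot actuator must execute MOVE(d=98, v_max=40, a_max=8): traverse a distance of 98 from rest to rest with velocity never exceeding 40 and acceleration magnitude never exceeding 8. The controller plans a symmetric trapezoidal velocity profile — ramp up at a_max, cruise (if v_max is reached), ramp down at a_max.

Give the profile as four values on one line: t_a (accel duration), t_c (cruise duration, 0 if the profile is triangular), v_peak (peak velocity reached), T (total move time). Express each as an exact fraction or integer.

vₘ²/aₘ = 40²/8 = 200
98 < 200 ⇒ no cruise
v_peak = √(98·8) = √784 = 28
t_a = 28/8 = 7/2; t_c = 0
T = 2·7/2 = 7

t_a=7/2 t_c=0 v_peak=28 T=7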